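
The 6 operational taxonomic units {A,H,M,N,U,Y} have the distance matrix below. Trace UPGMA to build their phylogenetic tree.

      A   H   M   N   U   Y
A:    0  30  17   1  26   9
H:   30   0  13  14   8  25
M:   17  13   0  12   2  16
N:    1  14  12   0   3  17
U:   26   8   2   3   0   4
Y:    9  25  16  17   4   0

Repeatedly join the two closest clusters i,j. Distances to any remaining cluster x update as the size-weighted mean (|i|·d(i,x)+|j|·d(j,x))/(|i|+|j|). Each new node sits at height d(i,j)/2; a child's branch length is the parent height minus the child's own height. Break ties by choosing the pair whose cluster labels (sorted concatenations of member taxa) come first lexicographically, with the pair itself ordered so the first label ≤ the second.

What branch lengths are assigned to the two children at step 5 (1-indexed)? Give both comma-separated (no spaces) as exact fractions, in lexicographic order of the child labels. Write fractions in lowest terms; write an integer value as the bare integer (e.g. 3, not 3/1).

1. join A+N (d=1) ⇒ AN; edges |A|=1/2, |N|=1/2
  updated: d(AN,H)=22, d(AN,M)=29/2, d(AN,U)=29/2, d(AN,Y)=13
2. join M+U (d=2) ⇒ MU; edges |M|=1, |U|=1
  updated: d(AN,MU)=29/2, d(H,MU)=21/2, d(MU,Y)=10
3. join MU+Y (d=10) ⇒ MUY; edges |MU|=4, |Y|=5
  updated: d(AN,MUY)=14, d(H,MUY)=46/3
4. join AN+MUY (d=14) ⇒ AMNUY; edges |AN|=13/2, |MUY|=2
  updated: d(AMNUY,H)=18
5. join AMNUY+H (d=18) ⇒ AHMNUY; edges |AMNUY|=2, |H|=9
final tree: (((A:1/2,N:1/2):13/2,((M:1,U:1):4,Y:5):2):2,H:9)
total length: 63/2

2,9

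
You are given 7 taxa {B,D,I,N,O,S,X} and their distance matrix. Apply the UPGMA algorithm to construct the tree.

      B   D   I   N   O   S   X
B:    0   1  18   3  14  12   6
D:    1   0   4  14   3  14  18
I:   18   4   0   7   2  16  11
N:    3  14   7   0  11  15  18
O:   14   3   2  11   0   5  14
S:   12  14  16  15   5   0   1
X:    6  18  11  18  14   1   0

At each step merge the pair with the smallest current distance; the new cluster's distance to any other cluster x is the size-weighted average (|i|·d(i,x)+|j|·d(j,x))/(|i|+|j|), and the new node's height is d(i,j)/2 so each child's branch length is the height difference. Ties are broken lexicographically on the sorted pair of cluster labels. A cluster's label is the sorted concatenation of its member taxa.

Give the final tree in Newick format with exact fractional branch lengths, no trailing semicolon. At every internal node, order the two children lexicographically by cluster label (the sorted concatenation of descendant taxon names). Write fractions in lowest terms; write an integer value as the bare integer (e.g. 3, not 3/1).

((((B:1/2,D:1/2):15/4,N:17/4):1/2,(I:1,O:1):15/4):17/10,(S:1/2,X:1/2):119/20)

iteration 1: select B,D (d=1); attach at lengths (1/2, 1/2); label the merged cluster BD
  updated: d(BD,I)=11, d(BD,N)=17/2, d(BD,O)=17/2, d(BD,S)=13, d(BD,X)=12
iteration 2: select S,X (d=1); attach at lengths (1/2, 1/2); label the merged cluster SX
  updated: d(BD,SX)=25/2, d(I,SX)=27/2, d(N,SX)=33/2, d(O,SX)=19/2
iteration 3: select I,O (d=2); attach at lengths (1, 1); label the merged cluster IO
  updated: d(BD,IO)=39/4, d(IO,N)=9, d(IO,SX)=23/2
iteration 4: select BD,N (d=17/2); attach at lengths (15/4, 17/4); label the merged cluster BDN
  updated: d(BDN,IO)=19/2, d(BDN,SX)=83/6
iteration 5: select BDN,IO (d=19/2); attach at lengths (1/2, 15/4); label the merged cluster BDINO
  updated: d(BDINO,SX)=129/10
iteration 6: select BDINO,SX (d=129/10); attach at lengths (17/10, 119/20); label the merged cluster BDINOSX
final tree: ((((B:1/2,D:1/2):15/4,N:17/4):1/2,(I:1,O:1):15/4):17/10,(S:1/2,X:1/2):119/20)
total length: 239/10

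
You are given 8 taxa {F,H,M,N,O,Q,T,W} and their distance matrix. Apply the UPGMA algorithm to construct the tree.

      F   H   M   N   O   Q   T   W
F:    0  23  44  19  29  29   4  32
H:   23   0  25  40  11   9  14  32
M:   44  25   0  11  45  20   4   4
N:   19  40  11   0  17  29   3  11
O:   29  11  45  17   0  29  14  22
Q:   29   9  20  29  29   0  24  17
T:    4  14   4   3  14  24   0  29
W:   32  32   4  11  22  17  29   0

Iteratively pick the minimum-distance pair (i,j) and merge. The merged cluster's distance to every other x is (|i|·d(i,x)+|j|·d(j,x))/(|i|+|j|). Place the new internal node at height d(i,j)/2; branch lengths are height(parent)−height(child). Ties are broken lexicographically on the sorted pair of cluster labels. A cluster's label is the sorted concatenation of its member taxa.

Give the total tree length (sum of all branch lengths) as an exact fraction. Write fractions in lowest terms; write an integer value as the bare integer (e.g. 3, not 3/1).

965/16

step 1: merge (N,T) at d=3; branch lengths N→3/2, T→3/2; new cluster NT
  updated: d(F,NT)=23/2, d(H,NT)=27, d(M,NT)=15/2, d(NT,O)=31/2, d(NT,Q)=53/2, d(NT,W)=20
step 2: merge (M,W) at d=4; branch lengths M→2, W→2; new cluster MW
  updated: d(F,MW)=38, d(H,MW)=57/2, d(MW,NT)=55/4, d(MW,O)=67/2, d(MW,Q)=37/2
step 3: merge (H,Q) at d=9; branch lengths H→9/2, Q→9/2; new cluster HQ
  updated: d(F,HQ)=26, d(HQ,MW)=47/2, d(HQ,NT)=107/4, d(HQ,O)=20
step 4: merge (F,NT) at d=23/2; branch lengths F→23/4, NT→17/4; new cluster FNT
  updated: d(FNT,HQ)=53/2, d(FNT,MW)=131/6, d(FNT,O)=20
step 5: merge (FNT,O) at d=20; branch lengths FNT→17/4, O→10; new cluster FNOT
  updated: d(FNOT,HQ)=199/8, d(FNOT,MW)=99/4
step 6: merge (HQ,MW) at d=47/2; branch lengths HQ→29/4, MW→39/4; new cluster HMQW
  updated: d(FNOT,HMQW)=397/16
step 7: merge (FNOT,HMQW) at d=397/16; branch lengths FNOT→77/32, HMQW→21/32; new cluster FHMNOQTW
final tree: (((F:23/4,(N:3/2,T:3/2):17/4):17/4,O:10):77/32,((H:9/2,Q:9/2):29/4,(M:2,W:2):39/4):21/32)
total length: 965/16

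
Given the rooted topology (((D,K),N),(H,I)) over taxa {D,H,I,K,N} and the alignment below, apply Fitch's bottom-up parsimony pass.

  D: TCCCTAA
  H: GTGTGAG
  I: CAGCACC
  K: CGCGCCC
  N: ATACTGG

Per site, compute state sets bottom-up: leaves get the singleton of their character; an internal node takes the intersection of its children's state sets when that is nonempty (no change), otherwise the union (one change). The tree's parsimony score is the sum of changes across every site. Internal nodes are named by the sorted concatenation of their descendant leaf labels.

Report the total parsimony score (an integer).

site 0, node DK: D={T} ∪ K={C} → {C,T} (+1)
site 0, node DKN: DK={C,T} ∪ N={A} → {A,C,T} (+1)
site 0, node HI: H={G} ∪ I={C} → {C,G} (+1)
site 0, node DHIKN: DKN={A,C,T} ∩ HI={C,G} → {C} (+0)
site 1, node DK: D={C} ∪ K={G} → {C,G} (+1)
site 1, node DKN: DK={C,G} ∪ N={T} → {C,G,T} (+1)
site 1, node HI: H={T} ∪ I={A} → {A,T} (+1)
site 1, node DHIKN: DKN={C,G,T} ∩ HI={A,T} → {T} (+0)
site 2, node DK: D={C} ∩ K={C} → {C} (+0)
site 2, node DKN: DK={C} ∪ N={A} → {A,C} (+1)
site 2, node HI: H={G} ∩ I={G} → {G} (+0)
site 2, node DHIKN: DKN={A,C} ∪ HI={G} → {A,C,G} (+1)
site 3, node DK: D={C} ∪ K={G} → {C,G} (+1)
site 3, node DKN: DK={C,G} ∩ N={C} → {C} (+0)
site 3, node HI: H={T} ∪ I={C} → {C,T} (+1)
site 3, node DHIKN: DKN={C} ∩ HI={C,T} → {C} (+0)
site 4, node DK: D={T} ∪ K={C} → {C,T} (+1)
site 4, node DKN: DK={C,T} ∩ N={T} → {T} (+0)
site 4, node HI: H={G} ∪ I={A} → {A,G} (+1)
site 4, node DHIKN: DKN={T} ∪ HI={A,G} → {A,G,T} (+1)
site 5, node DK: D={A} ∪ K={C} → {A,C} (+1)
site 5, node DKN: DK={A,C} ∪ N={G} → {A,C,G} (+1)
site 5, node HI: H={A} ∪ I={C} → {A,C} (+1)
site 5, node DHIKN: DKN={A,C,G} ∩ HI={A,C} → {A,C} (+0)
site 6, node DK: D={A} ∪ K={C} → {A,C} (+1)
site 6, node DKN: DK={A,C} ∪ N={G} → {A,C,G} (+1)
site 6, node HI: H={G} ∪ I={C} → {C,G} (+1)
site 6, node DHIKN: DKN={A,C,G} ∩ HI={C,G} → {C,G} (+0)
per-site changes: [3, 3, 2, 2, 3, 3, 3]; total = 19

19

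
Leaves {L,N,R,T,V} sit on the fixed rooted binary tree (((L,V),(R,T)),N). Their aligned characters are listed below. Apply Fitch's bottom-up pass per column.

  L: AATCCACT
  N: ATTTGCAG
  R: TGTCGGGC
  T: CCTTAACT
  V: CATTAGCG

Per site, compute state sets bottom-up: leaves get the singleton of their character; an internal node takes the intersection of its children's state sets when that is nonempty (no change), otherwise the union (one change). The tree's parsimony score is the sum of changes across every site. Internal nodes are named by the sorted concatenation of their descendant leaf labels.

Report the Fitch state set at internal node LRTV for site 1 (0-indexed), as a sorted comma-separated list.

A,C,G

LV@0: {A} ∪ {C} = {A,C} (union, +1)
RT@0: {T} ∪ {C} = {C,T} (union, +1)
LRTV@0: {A,C} ∩ {C,T} = {C} (intersection, +0)
LNRTV@0: {C} ∪ {A} = {A,C} (union, +1)
LV@1: {A} ∩ {A} = {A} (intersection, +0)
RT@1: {G} ∪ {C} = {C,G} (union, +1)
LRTV@1: {A} ∪ {C,G} = {A,C,G} (union, +1)
LNRTV@1: {A,C,G} ∪ {T} = {A,C,G,T} (union, +1)
LV@2: {T} ∩ {T} = {T} (intersection, +0)
RT@2: {T} ∩ {T} = {T} (intersection, +0)
LRTV@2: {T} ∩ {T} = {T} (intersection, +0)
LNRTV@2: {T} ∩ {T} = {T} (intersection, +0)
LV@3: {C} ∪ {T} = {C,T} (union, +1)
RT@3: {C} ∪ {T} = {C,T} (union, +1)
LRTV@3: {C,T} ∩ {C,T} = {C,T} (intersection, +0)
LNRTV@3: {C,T} ∩ {T} = {T} (intersection, +0)
LV@4: {C} ∪ {A} = {A,C} (union, +1)
RT@4: {G} ∪ {A} = {A,G} (union, +1)
LRTV@4: {A,C} ∩ {A,G} = {A} (intersection, +0)
LNRTV@4: {A} ∪ {G} = {A,G} (union, +1)
LV@5: {A} ∪ {G} = {A,G} (union, +1)
RT@5: {G} ∪ {A} = {A,G} (union, +1)
LRTV@5: {A,G} ∩ {A,G} = {A,G} (intersection, +0)
LNRTV@5: {A,G} ∪ {C} = {A,C,G} (union, +1)
LV@6: {C} ∩ {C} = {C} (intersection, +0)
RT@6: {G} ∪ {C} = {C,G} (union, +1)
LRTV@6: {C} ∩ {C,G} = {C} (intersection, +0)
LNRTV@6: {C} ∪ {A} = {A,C} (union, +1)
LV@7: {T} ∪ {G} = {G,T} (union, +1)
RT@7: {C} ∪ {T} = {C,T} (union, +1)
LRTV@7: {G,T} ∩ {C,T} = {T} (intersection, +0)
LNRTV@7: {T} ∪ {G} = {G,T} (union, +1)
per-site changes: [3, 3, 0, 2, 3, 3, 2, 3]; total = 19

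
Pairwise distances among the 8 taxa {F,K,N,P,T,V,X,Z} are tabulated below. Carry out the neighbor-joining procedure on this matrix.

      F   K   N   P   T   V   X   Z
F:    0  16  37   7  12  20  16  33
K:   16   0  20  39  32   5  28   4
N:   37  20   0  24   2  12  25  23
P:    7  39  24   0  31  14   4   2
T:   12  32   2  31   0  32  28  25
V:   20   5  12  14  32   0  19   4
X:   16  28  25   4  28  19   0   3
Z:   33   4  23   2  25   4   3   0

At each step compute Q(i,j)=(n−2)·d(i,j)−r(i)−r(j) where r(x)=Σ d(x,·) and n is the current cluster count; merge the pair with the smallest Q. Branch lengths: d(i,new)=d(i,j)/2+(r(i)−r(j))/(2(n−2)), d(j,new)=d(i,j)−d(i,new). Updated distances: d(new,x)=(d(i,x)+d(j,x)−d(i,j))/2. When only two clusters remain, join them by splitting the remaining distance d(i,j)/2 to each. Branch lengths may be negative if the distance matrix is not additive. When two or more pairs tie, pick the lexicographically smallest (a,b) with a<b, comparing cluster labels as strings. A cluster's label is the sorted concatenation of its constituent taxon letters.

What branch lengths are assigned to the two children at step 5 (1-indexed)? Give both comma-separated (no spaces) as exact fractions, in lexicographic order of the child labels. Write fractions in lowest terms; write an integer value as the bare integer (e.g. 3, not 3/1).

241/32,-17/32

iteration 1: select N,T (d=2, Q=-293); attach at lengths (-7/12, 31/12); label the merged cluster NT
  updated: d(F,NT)=47/2, d(K,NT)=25, d(NT,P)=53/2, d(NT,V)=21, d(NT,X)=51/2, d(NT,Z)=23
iteration 2: select K,V (d=5, Q=-175); attach at lengths (59/10, -9/10); label the merged cluster KV
  updated: d(F,KV)=31/2, d(KV,NT)=41/2, d(KV,P)=24, d(KV,X)=21, d(KV,Z)=3/2
iteration 3: select KV,Z (d=3/2, Q=-139); attach at lengths (13/4, -7/4); label the merged cluster KVZ
  updated: d(F,KVZ)=47/2, d(KVZ,NT)=21, d(KVZ,P)=49/4, d(KVZ,X)=45/4
iteration 4: select KVZ,NT (d=21, Q=-203/2); attach at lengths (23/4, 61/4); label the merged cluster KNTVZ
  updated: d(F,KNTVZ)=13, d(KNTVZ,P)=71/8, d(KNTVZ,X)=63/8
iteration 5: select F,P (d=7, Q=-335/8); attach at lengths (241/32, -17/32); label the merged cluster FP
  updated: d(FP,KNTVZ)=119/16, d(FP,X)=13/2
iteration 6: select FP,KNTVZ (d=119/16, Q=-349/16); attach at lengths (97/32, 141/32); label the merged cluster FKNPTVZ
  updated: d(FKNPTVZ,X)=111/32
iteration 7: select FKNPTVZ,X (d=111/32); attach at lengths (111/64, 111/64); label the merged cluster FKNPTVXZ
final tree: (((F:241/32,P:-17/32):97/32,(((K:59/10,V:-9/10):13/4,Z:-7/4):23/4,(N:-7/12,T:31/12):61/4):141/32):111/64,X:111/64)
total length: 1517/32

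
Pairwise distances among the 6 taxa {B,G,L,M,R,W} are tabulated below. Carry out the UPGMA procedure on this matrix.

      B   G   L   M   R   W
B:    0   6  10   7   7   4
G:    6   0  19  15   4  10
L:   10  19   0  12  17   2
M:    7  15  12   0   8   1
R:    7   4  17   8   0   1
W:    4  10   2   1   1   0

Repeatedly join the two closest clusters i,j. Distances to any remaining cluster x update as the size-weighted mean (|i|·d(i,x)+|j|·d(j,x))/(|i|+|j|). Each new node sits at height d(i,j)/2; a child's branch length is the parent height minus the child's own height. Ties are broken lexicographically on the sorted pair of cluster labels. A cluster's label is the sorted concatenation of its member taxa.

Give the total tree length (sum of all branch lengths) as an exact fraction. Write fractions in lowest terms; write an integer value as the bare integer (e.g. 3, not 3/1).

127/6

1. join M+W (d=1) ⇒ MW; edges |M|=1/2, |W|=1/2
  updated: d(B,MW)=11/2, d(G,MW)=25/2, d(L,MW)=7, d(MW,R)=9/2
2. join G+R (d=4) ⇒ GR; edges |G|=2, |R|=2
  updated: d(B,GR)=13/2, d(GR,L)=18, d(GR,MW)=17/2
3. join B+MW (d=11/2) ⇒ BMW; edges |B|=11/4, |MW|=9/4
  updated: d(BMW,GR)=47/6, d(BMW,L)=8
4. join BMW+GR (d=47/6) ⇒ BGMRW; edges |BMW|=7/6, |GR|=23/12
  updated: d(BGMRW,L)=12
5. join BGMRW+L (d=12) ⇒ BGLMRW; edges |BGMRW|=25/12, |L|=6
final tree: (((B:11/4,(M:1/2,W:1/2):9/4):7/6,(G:2,R:2):23/12):25/12,L:6)
total length: 127/6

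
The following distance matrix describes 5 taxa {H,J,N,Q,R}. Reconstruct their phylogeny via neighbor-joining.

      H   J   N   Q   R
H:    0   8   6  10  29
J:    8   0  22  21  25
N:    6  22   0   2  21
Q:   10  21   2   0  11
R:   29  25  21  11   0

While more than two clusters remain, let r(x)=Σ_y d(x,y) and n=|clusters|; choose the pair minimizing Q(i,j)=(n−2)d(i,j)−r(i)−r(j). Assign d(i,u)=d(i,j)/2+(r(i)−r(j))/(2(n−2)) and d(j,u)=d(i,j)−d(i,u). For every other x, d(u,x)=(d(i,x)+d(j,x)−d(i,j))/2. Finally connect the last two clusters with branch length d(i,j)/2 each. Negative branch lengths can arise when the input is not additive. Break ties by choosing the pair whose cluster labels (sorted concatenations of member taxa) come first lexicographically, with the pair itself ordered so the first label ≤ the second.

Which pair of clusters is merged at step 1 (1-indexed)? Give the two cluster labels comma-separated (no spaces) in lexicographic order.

1. join H+J (d=8, Q=-105) ⇒ HJ; edges |H|=1/6, |J|=47/6
  updated: d(HJ,N)=10, d(HJ,Q)=23/2, d(HJ,R)=23
2. join HJ+N (d=10, Q=-115/2) ⇒ HJN; edges |HJ|=63/8, |N|=17/8
  updated: d(HJN,Q)=7/4, d(HJN,R)=17
3. join HJN+Q (d=7/4, Q=-119/4) ⇒ HJNQ; edges |HJN|=31/8, |Q|=-17/8
  updated: d(HJNQ,R)=105/8
4. join HJNQ+R (d=105/8) ⇒ HJNQR; edges |HJNQ|=105/16, |R|=105/16
final tree: ((((H:1/6,J:47/6):63/8,N:17/8):31/8,Q:-17/8):105/16,R:105/16)
total length: 263/8

H,J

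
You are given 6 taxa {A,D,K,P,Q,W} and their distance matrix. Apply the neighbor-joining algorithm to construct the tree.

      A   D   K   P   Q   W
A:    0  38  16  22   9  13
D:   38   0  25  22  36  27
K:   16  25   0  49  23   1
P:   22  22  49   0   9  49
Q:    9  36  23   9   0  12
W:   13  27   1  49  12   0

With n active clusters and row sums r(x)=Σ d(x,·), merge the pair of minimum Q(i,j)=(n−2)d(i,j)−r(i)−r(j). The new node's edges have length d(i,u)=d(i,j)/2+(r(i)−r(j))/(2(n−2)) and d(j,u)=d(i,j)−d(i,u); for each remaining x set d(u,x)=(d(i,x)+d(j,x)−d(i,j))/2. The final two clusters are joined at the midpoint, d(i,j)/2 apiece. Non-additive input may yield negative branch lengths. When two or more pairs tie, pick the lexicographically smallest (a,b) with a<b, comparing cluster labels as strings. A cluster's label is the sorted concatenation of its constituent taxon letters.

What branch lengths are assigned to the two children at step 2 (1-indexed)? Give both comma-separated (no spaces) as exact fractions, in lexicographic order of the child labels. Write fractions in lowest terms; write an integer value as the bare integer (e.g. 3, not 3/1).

43/3,23/3

iteration 1: select K,W (d=1, Q=-212); attach at lengths (2, -1); label the merged cluster KW
  updated: d(A,KW)=14, d(D,KW)=51/2, d(KW,P)=97/2, d(KW,Q)=17
iteration 2: select D,P (d=22, Q=-157); attach at lengths (43/3, 23/3); label the merged cluster DP
  updated: d(A,DP)=19, d(DP,KW)=26, d(DP,Q)=23/2
iteration 3: select A,KW (d=14, Q=-71); attach at lengths (13/4, 43/4); label the merged cluster AKW
  updated: d(AKW,DP)=31/2, d(AKW,Q)=6
iteration 4: select AKW,DP (d=31/2, Q=-33); attach at lengths (5, 21/2); label the merged cluster ADKPW
  updated: d(ADKPW,Q)=1
iteration 5: select ADKPW,Q (d=1); attach at lengths (1/2, 1/2); label the merged cluster ADKPQW
final tree: (((A:13/4,(K:2,W:-1):43/4):5,(D:43/3,P:23/3):21/2):1/2,Q:1/2)
total length: 107/2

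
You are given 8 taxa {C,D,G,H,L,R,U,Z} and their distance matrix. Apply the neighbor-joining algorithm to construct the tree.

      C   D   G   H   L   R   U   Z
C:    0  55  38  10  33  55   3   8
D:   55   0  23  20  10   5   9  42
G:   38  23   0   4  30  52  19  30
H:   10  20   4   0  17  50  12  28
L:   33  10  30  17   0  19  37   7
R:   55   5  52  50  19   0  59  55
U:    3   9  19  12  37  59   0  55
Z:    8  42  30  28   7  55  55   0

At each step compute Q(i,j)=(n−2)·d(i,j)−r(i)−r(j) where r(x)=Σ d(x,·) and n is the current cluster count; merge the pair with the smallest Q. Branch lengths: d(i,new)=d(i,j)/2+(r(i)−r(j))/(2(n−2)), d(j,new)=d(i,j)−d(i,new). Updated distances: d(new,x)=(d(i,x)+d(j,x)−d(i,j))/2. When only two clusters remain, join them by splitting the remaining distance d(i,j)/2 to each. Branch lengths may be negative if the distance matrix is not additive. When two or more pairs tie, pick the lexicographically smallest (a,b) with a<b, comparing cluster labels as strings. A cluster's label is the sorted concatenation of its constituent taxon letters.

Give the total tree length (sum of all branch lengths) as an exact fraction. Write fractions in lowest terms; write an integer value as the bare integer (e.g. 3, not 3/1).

step 1: merge (D,R) at d=5, Q=-429; branch lengths D→-101/12, R→161/12; new cluster DR
  updated: d(C,DR)=105/2, d(DR,G)=35, d(DR,H)=65/2, d(DR,L)=12, d(DR,U)=63/2, d(DR,Z)=46
step 2: merge (C,U) at d=3, Q=-287; branch lengths C→1/5, U→14/5; new cluster CU
  updated: d(CU,DR)=81/2, d(CU,G)=27, d(CU,H)=19/2, d(CU,L)=67/2, d(CU,Z)=30
step 3: merge (DR,L) at d=12, Q=-435/2; branch lengths DR→229/16, L→-37/16; new cluster DLR
  updated: d(CU,DLR)=31, d(DLR,G)=53/2, d(DLR,H)=75/4, d(DLR,Z)=41/2
step 4: merge (DLR,Z) at d=41/2, Q=-575/4; branch lengths DLR→199/24, Z→293/24; new cluster DLRZ
  updated: d(CU,DLRZ)=81/4, d(DLRZ,G)=18, d(DLRZ,H)=105/8
step 5: merge (CU,DLRZ) at d=81/4, Q=-541/8; branch lengths CU→367/32, DLRZ→281/32; new cluster CDLRUZ
  updated: d(CDLRUZ,G)=99/8, d(CDLRUZ,H)=19/16
step 6: merge (CDLRUZ,G) at d=99/8, Q=-281/16; branch lengths CDLRUZ→153/32, G→243/32; new cluster CDGLRUZ
  updated: d(CDGLRUZ,H)=-115/32
step 7: merge (CDGLRUZ,H) at d=-115/32; branch lengths CDGLRUZ→-115/64, H→-115/64; new cluster CDGHLRUZ
final tree: ((((C:1/5,U:14/5):367/32,(((D:-101/12,R:161/12):229/16,L:-37/16):199/24,Z:293/24):281/32):153/32,G:243/32):-115/64,H:-115/64)
total length: 2225/32

2225/32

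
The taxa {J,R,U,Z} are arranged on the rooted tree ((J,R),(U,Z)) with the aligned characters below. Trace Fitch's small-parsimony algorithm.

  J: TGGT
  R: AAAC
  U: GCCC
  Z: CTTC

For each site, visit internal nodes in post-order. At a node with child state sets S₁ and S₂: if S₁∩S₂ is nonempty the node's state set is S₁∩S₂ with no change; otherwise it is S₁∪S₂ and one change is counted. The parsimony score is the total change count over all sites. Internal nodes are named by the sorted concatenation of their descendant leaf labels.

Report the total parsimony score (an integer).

[col 0] JR: children J:{T}, R:{A} ∪→ {A,T}; cost 1
[col 0] UZ: children U:{G}, Z:{C} ∪→ {C,G}; cost 1
[col 0] JRUZ: children JR:{A,T}, UZ:{C,G} ∪→ {A,C,G,T}; cost 1
[col 1] JR: children J:{G}, R:{A} ∪→ {A,G}; cost 1
[col 1] UZ: children U:{C}, Z:{T} ∪→ {C,T}; cost 1
[col 1] JRUZ: children JR:{A,G}, UZ:{C,T} ∪→ {A,C,G,T}; cost 1
[col 2] JR: children J:{G}, R:{A} ∪→ {A,G}; cost 1
[col 2] UZ: children U:{C}, Z:{T} ∪→ {C,T}; cost 1
[col 2] JRUZ: children JR:{A,G}, UZ:{C,T} ∪→ {A,C,G,T}; cost 1
[col 3] JR: children J:{T}, R:{C} ∪→ {C,T}; cost 1
[col 3] UZ: children U:{C}, Z:{C} ∩→ {C}; cost 0
[col 3] JRUZ: children JR:{C,T}, UZ:{C} ∩→ {C}; cost 0
per-site changes: [3, 3, 3, 1]; total = 10

10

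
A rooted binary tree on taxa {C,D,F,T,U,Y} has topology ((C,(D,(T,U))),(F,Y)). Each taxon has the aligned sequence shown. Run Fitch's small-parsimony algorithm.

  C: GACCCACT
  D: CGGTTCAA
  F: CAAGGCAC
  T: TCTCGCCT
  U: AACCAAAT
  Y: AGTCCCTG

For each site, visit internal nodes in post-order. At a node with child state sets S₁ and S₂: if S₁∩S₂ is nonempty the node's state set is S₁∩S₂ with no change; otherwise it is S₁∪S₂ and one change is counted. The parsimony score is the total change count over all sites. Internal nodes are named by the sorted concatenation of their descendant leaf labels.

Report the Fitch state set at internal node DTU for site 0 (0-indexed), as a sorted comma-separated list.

[col 0] TU: children T:{T}, U:{A} ∪→ {A,T}; cost 1
[col 0] DTU: children D:{C}, TU:{A,T} ∪→ {A,C,T}; cost 1
[col 0] CDTU: children C:{G}, DTU:{A,C,T} ∪→ {A,C,G,T}; cost 1
[col 0] FY: children F:{C}, Y:{A} ∪→ {A,C}; cost 1
[col 0] CDFTUY: children CDTU:{A,C,G,T}, FY:{A,C} ∩→ {A,C}; cost 0
[col 1] TU: children T:{C}, U:{A} ∪→ {A,C}; cost 1
[col 1] DTU: children D:{G}, TU:{A,C} ∪→ {A,C,G}; cost 1
[col 1] CDTU: children C:{A}, DTU:{A,C,G} ∩→ {A}; cost 0
[col 1] FY: children F:{A}, Y:{G} ∪→ {A,G}; cost 1
[col 1] CDFTUY: children CDTU:{A}, FY:{A,G} ∩→ {A}; cost 0
[col 2] TU: children T:{T}, U:{C} ∪→ {C,T}; cost 1
[col 2] DTU: children D:{G}, TU:{C,T} ∪→ {C,G,T}; cost 1
[col 2] CDTU: children C:{C}, DTU:{C,G,T} ∩→ {C}; cost 0
[col 2] FY: children F:{A}, Y:{T} ∪→ {A,T}; cost 1
[col 2] CDFTUY: children CDTU:{C}, FY:{A,T} ∪→ {A,C,T}; cost 1
[col 3] TU: children T:{C}, U:{C} ∩→ {C}; cost 0
[col 3] DTU: children D:{T}, TU:{C} ∪→ {C,T}; cost 1
[col 3] CDTU: children C:{C}, DTU:{C,T} ∩→ {C}; cost 0
[col 3] FY: children F:{G}, Y:{C} ∪→ {C,G}; cost 1
[col 3] CDFTUY: children CDTU:{C}, FY:{C,G} ∩→ {C}; cost 0
[col 4] TU: children T:{G}, U:{A} ∪→ {A,G}; cost 1
[col 4] DTU: children D:{T}, TU:{A,G} ∪→ {A,G,T}; cost 1
[col 4] CDTU: children C:{C}, DTU:{A,G,T} ∪→ {A,C,G,T}; cost 1
[col 4] FY: children F:{G}, Y:{C} ∪→ {C,G}; cost 1
[col 4] CDFTUY: children CDTU:{A,C,G,T}, FY:{C,G} ∩→ {C,G}; cost 0
[col 5] TU: children T:{C}, U:{A} ∪→ {A,C}; cost 1
[col 5] DTU: children D:{C}, TU:{A,C} ∩→ {C}; cost 0
[col 5] CDTU: children C:{A}, DTU:{C} ∪→ {A,C}; cost 1
[col 5] FY: children F:{C}, Y:{C} ∩→ {C}; cost 0
[col 5] CDFTUY: children CDTU:{A,C}, FY:{C} ∩→ {C}; cost 0
[col 6] TU: children T:{C}, U:{A} ∪→ {A,C}; cost 1
[col 6] DTU: children D:{A}, TU:{A,C} ∩→ {A}; cost 0
[col 6] CDTU: children C:{C}, DTU:{A} ∪→ {A,C}; cost 1
[col 6] FY: children F:{A}, Y:{T} ∪→ {A,T}; cost 1
[col 6] CDFTUY: children CDTU:{A,C}, FY:{A,T} ∩→ {A}; cost 0
[col 7] TU: children T:{T}, U:{T} ∩→ {T}; cost 0
[col 7] DTU: children D:{A}, TU:{T} ∪→ {A,T}; cost 1
[col 7] CDTU: children C:{T}, DTU:{A,T} ∩→ {T}; cost 0
[col 7] FY: children F:{C}, Y:{G} ∪→ {C,G}; cost 1
[col 7] CDFTUY: children CDTU:{T}, FY:{C,G} ∪→ {C,G,T}; cost 1
per-site changes: [4, 3, 4, 2, 4, 2, 3, 3]; total = 25

A,C,T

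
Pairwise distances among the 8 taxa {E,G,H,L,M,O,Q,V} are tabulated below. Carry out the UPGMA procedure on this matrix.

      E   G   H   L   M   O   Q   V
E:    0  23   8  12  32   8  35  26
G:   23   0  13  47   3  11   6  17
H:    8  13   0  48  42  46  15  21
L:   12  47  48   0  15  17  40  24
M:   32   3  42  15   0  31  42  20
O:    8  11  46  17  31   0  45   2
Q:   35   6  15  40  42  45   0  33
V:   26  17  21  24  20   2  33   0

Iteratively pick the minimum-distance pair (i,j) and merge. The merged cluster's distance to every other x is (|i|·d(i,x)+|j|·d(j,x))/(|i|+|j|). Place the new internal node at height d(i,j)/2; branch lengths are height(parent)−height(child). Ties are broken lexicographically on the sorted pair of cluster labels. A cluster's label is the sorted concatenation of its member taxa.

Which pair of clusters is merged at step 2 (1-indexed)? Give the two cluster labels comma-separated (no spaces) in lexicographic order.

G,M

step 1: merge (O,V) at d=2; branch lengths O→1, V→1; new cluster OV
  updated: d(E,OV)=17, d(G,OV)=14, d(H,OV)=67/2, d(L,OV)=41/2, d(M,OV)=51/2, d(OV,Q)=39
step 2: merge (G,M) at d=3; branch lengths G→3/2, M→3/2; new cluster GM
  updated: d(E,GM)=55/2, d(GM,H)=55/2, d(GM,L)=31, d(GM,OV)=79/4, d(GM,Q)=24
step 3: merge (E,H) at d=8; branch lengths E→4, H→4; new cluster EH
  updated: d(EH,GM)=55/2, d(EH,L)=30, d(EH,OV)=101/4, d(EH,Q)=25
step 4: merge (GM,OV) at d=79/4; branch lengths GM→67/8, OV→71/8; new cluster GMOV
  updated: d(EH,GMOV)=211/8, d(GMOV,L)=103/4, d(GMOV,Q)=63/2
step 5: merge (EH,Q) at d=25; branch lengths EH→17/2, Q→25/2; new cluster EHQ
  updated: d(EHQ,GMOV)=337/12, d(EHQ,L)=100/3
step 6: merge (GMOV,L) at d=103/4; branch lengths GMOV→3, L→103/8; new cluster GLMOV
  updated: d(EHQ,GLMOV)=437/15
step 7: merge (EHQ,GLMOV) at d=437/15; branch lengths EHQ→31/15, GLMOV→203/120; new cluster EGHLMOQV
final tree: (((E:4,H:4):17/2,Q:25/2):31/15,(((G:3/2,M:3/2):67/8,(O:1,V:1):71/8):3,L:103/8):203/120)
total length: 4253/60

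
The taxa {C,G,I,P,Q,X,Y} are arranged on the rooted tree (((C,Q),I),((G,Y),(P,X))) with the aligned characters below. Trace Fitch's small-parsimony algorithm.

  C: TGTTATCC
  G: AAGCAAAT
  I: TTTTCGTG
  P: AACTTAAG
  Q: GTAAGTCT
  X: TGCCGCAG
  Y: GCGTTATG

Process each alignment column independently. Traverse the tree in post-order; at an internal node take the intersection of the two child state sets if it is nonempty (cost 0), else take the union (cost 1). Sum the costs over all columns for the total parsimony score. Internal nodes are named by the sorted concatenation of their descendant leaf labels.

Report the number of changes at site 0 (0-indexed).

4

CQ@0: {T} ∪ {G} = {G,T} (union, +1)
CIQ@0: {G,T} ∩ {T} = {T} (intersection, +0)
GY@0: {A} ∪ {G} = {A,G} (union, +1)
PX@0: {A} ∪ {T} = {A,T} (union, +1)
GPXY@0: {A,G} ∩ {A,T} = {A} (intersection, +0)
CGIPQXY@0: {T} ∪ {A} = {A,T} (union, +1)
CQ@1: {G} ∪ {T} = {G,T} (union, +1)
CIQ@1: {G,T} ∩ {T} = {T} (intersection, +0)
GY@1: {A} ∪ {C} = {A,C} (union, +1)
PX@1: {A} ∪ {G} = {A,G} (union, +1)
GPXY@1: {A,C} ∩ {A,G} = {A} (intersection, +0)
CGIPQXY@1: {T} ∪ {A} = {A,T} (union, +1)
CQ@2: {T} ∪ {A} = {A,T} (union, +1)
CIQ@2: {A,T} ∩ {T} = {T} (intersection, +0)
GY@2: {G} ∩ {G} = {G} (intersection, +0)
PX@2: {C} ∩ {C} = {C} (intersection, +0)
GPXY@2: {G} ∪ {C} = {C,G} (union, +1)
CGIPQXY@2: {T} ∪ {C,G} = {C,G,T} (union, +1)
CQ@3: {T} ∪ {A} = {A,T} (union, +1)
CIQ@3: {A,T} ∩ {T} = {T} (intersection, +0)
GY@3: {C} ∪ {T} = {C,T} (union, +1)
PX@3: {T} ∪ {C} = {C,T} (union, +1)
GPXY@3: {C,T} ∩ {C,T} = {C,T} (intersection, +0)
CGIPQXY@3: {T} ∩ {C,T} = {T} (intersection, +0)
CQ@4: {A} ∪ {G} = {A,G} (union, +1)
CIQ@4: {A,G} ∪ {C} = {A,C,G} (union, +1)
GY@4: {A} ∪ {T} = {A,T} (union, +1)
PX@4: {T} ∪ {G} = {G,T} (union, +1)
GPXY@4: {A,T} ∩ {G,T} = {T} (intersection, +0)
CGIPQXY@4: {A,C,G} ∪ {T} = {A,C,G,T} (union, +1)
CQ@5: {T} ∩ {T} = {T} (intersection, +0)
CIQ@5: {T} ∪ {G} = {G,T} (union, +1)
GY@5: {A} ∩ {A} = {A} (intersection, +0)
PX@5: {A} ∪ {C} = {A,C} (union, +1)
GPXY@5: {A} ∩ {A,C} = {A} (intersection, +0)
CGIPQXY@5: {G,T} ∪ {A} = {A,G,T} (union, +1)
CQ@6: {C} ∩ {C} = {C} (intersection, +0)
CIQ@6: {C} ∪ {T} = {C,T} (union, +1)
GY@6: {A} ∪ {T} = {A,T} (union, +1)
PX@6: {A} ∩ {A} = {A} (intersection, +0)
GPXY@6: {A,T} ∩ {A} = {A} (intersection, +0)
CGIPQXY@6: {C,T} ∪ {A} = {A,C,T} (union, +1)
CQ@7: {C} ∪ {T} = {C,T} (union, +1)
CIQ@7: {C,T} ∪ {G} = {C,G,T} (union, +1)
GY@7: {T} ∪ {G} = {G,T} (union, +1)
PX@7: {G} ∩ {G} = {G} (intersection, +0)
GPXY@7: {G,T} ∩ {G} = {G} (intersection, +0)
CGIPQXY@7: {C,G,T} ∩ {G} = {G} (intersection, +0)
per-site changes: [4, 4, 3, 3, 5, 3, 3, 3]; total = 28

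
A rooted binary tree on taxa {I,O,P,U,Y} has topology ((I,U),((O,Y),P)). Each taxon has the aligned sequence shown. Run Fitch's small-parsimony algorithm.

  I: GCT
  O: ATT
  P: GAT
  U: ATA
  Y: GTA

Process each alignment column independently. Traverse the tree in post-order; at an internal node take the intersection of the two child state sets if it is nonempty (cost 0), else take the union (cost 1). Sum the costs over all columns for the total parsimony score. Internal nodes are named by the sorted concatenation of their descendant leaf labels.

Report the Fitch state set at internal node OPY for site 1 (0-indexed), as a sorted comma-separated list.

A,T

site 0, node IU: I={G} ∪ U={A} → {A,G} (+1)
site 0, node OY: O={A} ∪ Y={G} → {A,G} (+1)
site 0, node OPY: OY={A,G} ∩ P={G} → {G} (+0)
site 0, node IOPUY: IU={A,G} ∩ OPY={G} → {G} (+0)
site 1, node IU: I={C} ∪ U={T} → {C,T} (+1)
site 1, node OY: O={T} ∩ Y={T} → {T} (+0)
site 1, node OPY: OY={T} ∪ P={A} → {A,T} (+1)
site 1, node IOPUY: IU={C,T} ∩ OPY={A,T} → {T} (+0)
site 2, node IU: I={T} ∪ U={A} → {A,T} (+1)
site 2, node OY: O={T} ∪ Y={A} → {A,T} (+1)
site 2, node OPY: OY={A,T} ∩ P={T} → {T} (+0)
site 2, node IOPUY: IU={A,T} ∩ OPY={T} → {T} (+0)
per-site changes: [2, 2, 2]; total = 6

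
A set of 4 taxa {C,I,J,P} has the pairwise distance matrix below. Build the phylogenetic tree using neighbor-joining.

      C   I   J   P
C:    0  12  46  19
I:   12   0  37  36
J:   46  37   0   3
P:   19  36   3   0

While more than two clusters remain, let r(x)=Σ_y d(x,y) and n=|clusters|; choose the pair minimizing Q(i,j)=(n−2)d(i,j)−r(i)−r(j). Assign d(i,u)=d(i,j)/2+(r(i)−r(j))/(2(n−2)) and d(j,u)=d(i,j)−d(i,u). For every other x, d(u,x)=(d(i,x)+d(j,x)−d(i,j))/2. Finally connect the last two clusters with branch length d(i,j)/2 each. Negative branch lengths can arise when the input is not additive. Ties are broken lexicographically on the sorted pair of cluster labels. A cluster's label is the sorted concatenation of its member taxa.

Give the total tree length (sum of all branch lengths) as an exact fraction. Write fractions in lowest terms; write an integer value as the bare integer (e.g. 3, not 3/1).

iteration 1: select C,I (d=12, Q=-138); attach at lengths (4, 8); label the merged cluster CI
  updated: d(CI,J)=71/2, d(CI,P)=43/2
iteration 2: select CI,J (d=71/2, Q=-60); attach at lengths (27, 17/2); label the merged cluster CIJ
  updated: d(CIJ,P)=-11/2
iteration 3: select CIJ,P (d=-11/2); attach at lengths (-11/4, -11/4); label the merged cluster CIJP
final tree: (((C:4,I:8):27,J:17/2):-11/4,P:-11/4)
total length: 42

42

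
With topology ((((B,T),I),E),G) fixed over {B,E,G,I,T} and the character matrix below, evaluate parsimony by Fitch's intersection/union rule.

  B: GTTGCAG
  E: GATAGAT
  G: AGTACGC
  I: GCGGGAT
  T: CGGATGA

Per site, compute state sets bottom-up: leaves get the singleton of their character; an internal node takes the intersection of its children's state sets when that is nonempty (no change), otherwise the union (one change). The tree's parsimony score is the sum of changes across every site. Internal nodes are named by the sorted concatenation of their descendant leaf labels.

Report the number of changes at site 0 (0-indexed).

site 0, node BT: B={G} ∪ T={C} → {C,G} (+1)
site 0, node BIT: BT={C,G} ∩ I={G} → {G} (+0)
site 0, node BEIT: BIT={G} ∩ E={G} → {G} (+0)
site 0, node BEGIT: BEIT={G} ∪ G={A} → {A,G} (+1)
site 1, node BT: B={T} ∪ T={G} → {G,T} (+1)
site 1, node BIT: BT={G,T} ∪ I={C} → {C,G,T} (+1)
site 1, node BEIT: BIT={C,G,T} ∪ E={A} → {A,C,G,T} (+1)
site 1, node BEGIT: BEIT={A,C,G,T} ∩ G={G} → {G} (+0)
site 2, node BT: B={T} ∪ T={G} → {G,T} (+1)
site 2, node BIT: BT={G,T} ∩ I={G} → {G} (+0)
site 2, node BEIT: BIT={G} ∪ E={T} → {G,T} (+1)
site 2, node BEGIT: BEIT={G,T} ∩ G={T} → {T} (+0)
site 3, node BT: B={G} ∪ T={A} → {A,G} (+1)
site 3, node BIT: BT={A,G} ∩ I={G} → {G} (+0)
site 3, node BEIT: BIT={G} ∪ E={A} → {A,G} (+1)
site 3, node BEGIT: BEIT={A,G} ∩ G={A} → {A} (+0)
site 4, node BT: B={C} ∪ T={T} → {C,T} (+1)
site 4, node BIT: BT={C,T} ∪ I={G} → {C,G,T} (+1)
site 4, node BEIT: BIT={C,G,T} ∩ E={G} → {G} (+0)
site 4, node BEGIT: BEIT={G} ∪ G={C} → {C,G} (+1)
site 5, node BT: B={A} ∪ T={G} → {A,G} (+1)
site 5, node BIT: BT={A,G} ∩ I={A} → {A} (+0)
site 5, node BEIT: BIT={A} ∩ E={A} → {A} (+0)
site 5, node BEGIT: BEIT={A} ∪ G={G} → {A,G} (+1)
site 6, node BT: B={G} ∪ T={A} → {A,G} (+1)
site 6, node BIT: BT={A,G} ∪ I={T} → {A,G,T} (+1)
site 6, node BEIT: BIT={A,G,T} ∩ E={T} → {T} (+0)
site 6, node BEGIT: BEIT={T} ∪ G={C} → {C,T} (+1)
per-site changes: [2, 3, 2, 2, 3, 2, 3]; total = 17

2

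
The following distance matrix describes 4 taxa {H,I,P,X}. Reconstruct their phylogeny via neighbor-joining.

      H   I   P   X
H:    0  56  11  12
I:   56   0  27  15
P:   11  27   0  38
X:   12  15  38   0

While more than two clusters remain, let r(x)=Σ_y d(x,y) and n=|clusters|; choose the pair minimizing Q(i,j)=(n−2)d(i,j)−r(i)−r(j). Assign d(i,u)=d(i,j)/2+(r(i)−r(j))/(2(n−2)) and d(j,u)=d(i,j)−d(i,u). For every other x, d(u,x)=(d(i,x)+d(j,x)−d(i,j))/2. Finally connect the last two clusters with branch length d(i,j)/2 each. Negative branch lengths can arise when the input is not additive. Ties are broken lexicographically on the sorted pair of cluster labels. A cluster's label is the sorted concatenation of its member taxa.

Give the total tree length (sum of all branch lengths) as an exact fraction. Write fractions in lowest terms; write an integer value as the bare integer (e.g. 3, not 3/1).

1. join H+P (d=11, Q=-133) ⇒ HP; edges |H|=25/4, |P|=19/4
  updated: d(HP,I)=36, d(HP,X)=39/2
2. join HP+I (d=36, Q=-141/2) ⇒ HIP; edges |HP|=81/4, |I|=63/4
  updated: d(HIP,X)=-3/4
3. join HIP+X (d=-3/4) ⇒ HIPX; edges |HIP|=-3/8, |X|=-3/8
final tree: (((H:25/4,P:19/4):81/4,I:63/4):-3/8,X:-3/8)
total length: 185/4

185/4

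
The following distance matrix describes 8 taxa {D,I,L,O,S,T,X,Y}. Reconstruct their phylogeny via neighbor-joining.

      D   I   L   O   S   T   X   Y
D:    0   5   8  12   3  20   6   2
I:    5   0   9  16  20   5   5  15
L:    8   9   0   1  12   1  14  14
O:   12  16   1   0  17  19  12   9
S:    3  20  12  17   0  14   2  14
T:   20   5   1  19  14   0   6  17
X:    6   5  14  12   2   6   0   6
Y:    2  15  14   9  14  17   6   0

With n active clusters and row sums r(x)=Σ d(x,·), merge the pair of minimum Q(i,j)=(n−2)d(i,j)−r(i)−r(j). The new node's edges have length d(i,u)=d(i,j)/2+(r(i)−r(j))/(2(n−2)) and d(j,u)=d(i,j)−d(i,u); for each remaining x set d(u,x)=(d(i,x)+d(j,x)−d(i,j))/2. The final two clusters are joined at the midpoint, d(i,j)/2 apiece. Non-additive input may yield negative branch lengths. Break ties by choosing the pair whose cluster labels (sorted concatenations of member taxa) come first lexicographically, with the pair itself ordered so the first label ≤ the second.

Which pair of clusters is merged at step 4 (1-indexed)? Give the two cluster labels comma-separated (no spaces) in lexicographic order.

iteration 1: select L,O (d=1, Q=-139); attach at lengths (-7/4, 11/4); label the merged cluster LO
  updated: d(D,LO)=19/2, d(I,LO)=12, d(LO,S)=14, d(LO,T)=19/2, d(LO,X)=25/2, d(LO,Y)=11
iteration 2: select I,T (d=5, Q=-217/2); attach at lengths (31/20, 69/20); label the merged cluster IT
  updated: d(D,IT)=10, d(IT,LO)=33/4, d(IT,S)=29/2, d(IT,X)=3, d(IT,Y)=27/2
iteration 3: select IT,LO (d=33/4, Q=-143/2); attach at lengths (27/8, 39/8); label the merged cluster ILOT
  updated: d(D,ILOT)=45/8, d(ILOT,S)=81/8, d(ILOT,X)=29/8, d(ILOT,Y)=65/8
iteration 4: select D,Y (d=2, Q=-163/4); attach at lengths (-5/4, 13/4); label the merged cluster DY
  updated: d(DY,ILOT)=47/8, d(DY,S)=15/2, d(DY,X)=5
iteration 5: select DY,ILOT (d=47/8, Q=-105/4); attach at lengths (21/8, 13/4); label the merged cluster DILOTY
  updated: d(DILOTY,S)=47/8, d(DILOTY,X)=11/8
iteration 6: select DILOTY,S (d=47/8, Q=-37/4); attach at lengths (21/8, 13/4); label the merged cluster DILOSTY
  updated: d(DILOSTY,X)=-5/4
iteration 7: select DILOSTY,X (d=-5/4); attach at lengths (-5/8, -5/8); label the merged cluster DILOSTXY
final tree: ((((D:-5/4,Y:13/4):21/8,((I:31/20,T:69/20):27/8,(L:-7/4,O:11/4):39/8):13/4):21/8,S:13/4):-5/8,X:-5/8)
total length: 107/4

D,Y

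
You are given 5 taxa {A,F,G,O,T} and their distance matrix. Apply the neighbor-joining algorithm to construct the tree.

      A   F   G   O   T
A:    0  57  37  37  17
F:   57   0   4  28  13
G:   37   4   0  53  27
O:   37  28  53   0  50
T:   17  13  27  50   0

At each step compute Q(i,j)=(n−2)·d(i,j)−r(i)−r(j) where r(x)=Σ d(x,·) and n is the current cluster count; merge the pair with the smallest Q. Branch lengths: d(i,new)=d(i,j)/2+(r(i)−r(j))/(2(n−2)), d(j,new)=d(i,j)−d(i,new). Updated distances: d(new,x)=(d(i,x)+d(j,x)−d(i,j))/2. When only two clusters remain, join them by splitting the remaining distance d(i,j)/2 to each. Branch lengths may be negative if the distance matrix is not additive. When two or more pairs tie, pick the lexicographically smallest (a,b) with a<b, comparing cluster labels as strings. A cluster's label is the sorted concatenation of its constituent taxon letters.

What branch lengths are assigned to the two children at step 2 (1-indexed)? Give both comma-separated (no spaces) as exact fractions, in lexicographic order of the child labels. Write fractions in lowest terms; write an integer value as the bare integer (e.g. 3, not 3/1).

iteration 1: select F,G (d=4, Q=-211); attach at lengths (-7/6, 31/6); label the merged cluster FG
  updated: d(A,FG)=45, d(FG,O)=77/2, d(FG,T)=18
iteration 2: select A,O (d=37, Q=-301/2); attach at lengths (95/8, 201/8); label the merged cluster AO
  updated: d(AO,FG)=93/4, d(AO,T)=15
iteration 3: select AO,FG (d=93/4, Q=-225/4); attach at lengths (81/8, 105/8); label the merged cluster AFGO
  updated: d(AFGO,T)=39/8
iteration 4: select AFGO,T (d=39/8); attach at lengths (39/16, 39/16); label the merged cluster AFGOT
final tree: (((A:95/8,O:201/8):81/8,(F:-7/6,G:31/6):105/8):39/16,T:39/16)
total length: 553/8

95/8,201/8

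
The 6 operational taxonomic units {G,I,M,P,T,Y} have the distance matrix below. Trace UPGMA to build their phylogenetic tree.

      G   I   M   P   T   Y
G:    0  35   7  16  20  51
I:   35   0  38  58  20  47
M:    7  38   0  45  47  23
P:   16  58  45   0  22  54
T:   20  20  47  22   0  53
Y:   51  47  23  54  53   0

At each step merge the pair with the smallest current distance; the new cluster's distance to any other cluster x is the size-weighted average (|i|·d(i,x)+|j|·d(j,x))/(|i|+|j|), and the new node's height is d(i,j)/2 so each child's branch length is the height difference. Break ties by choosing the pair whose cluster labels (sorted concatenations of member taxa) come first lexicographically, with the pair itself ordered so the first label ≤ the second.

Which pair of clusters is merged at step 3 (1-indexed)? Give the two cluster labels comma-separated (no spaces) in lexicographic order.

GM,P

iteration 1: select G,M (d=7); attach at lengths (7/2, 7/2); label the merged cluster GM
  updated: d(GM,I)=73/2, d(GM,P)=61/2, d(GM,T)=67/2, d(GM,Y)=37
iteration 2: select I,T (d=20); attach at lengths (10, 10); label the merged cluster IT
  updated: d(GM,IT)=35, d(IT,P)=40, d(IT,Y)=50
iteration 3: select GM,P (d=61/2); attach at lengths (47/4, 61/4); label the merged cluster GMP
  updated: d(GMP,IT)=110/3, d(GMP,Y)=128/3
iteration 4: select GMP,IT (d=110/3); attach at lengths (37/12, 25/3); label the merged cluster GIMPT
  updated: d(GIMPT,Y)=228/5
iteration 5: select GIMPT,Y (d=228/5); attach at lengths (67/15, 114/5); label the merged cluster GIMPTY
final tree: ((((G:7/2,M:7/2):47/4,P:61/4):37/12,(I:10,T:10):25/3):67/15,Y:114/5)
total length: 5561/60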